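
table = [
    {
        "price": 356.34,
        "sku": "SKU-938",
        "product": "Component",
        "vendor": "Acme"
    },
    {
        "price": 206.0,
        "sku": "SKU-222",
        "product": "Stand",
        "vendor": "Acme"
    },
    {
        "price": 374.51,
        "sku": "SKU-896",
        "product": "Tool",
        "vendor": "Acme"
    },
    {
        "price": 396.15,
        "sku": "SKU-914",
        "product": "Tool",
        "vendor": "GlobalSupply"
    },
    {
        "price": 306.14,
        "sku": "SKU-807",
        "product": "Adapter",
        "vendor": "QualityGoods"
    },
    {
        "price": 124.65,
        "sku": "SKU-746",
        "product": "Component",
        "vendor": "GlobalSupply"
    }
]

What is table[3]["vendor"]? "GlobalSupply"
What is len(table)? 6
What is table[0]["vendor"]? "Acme"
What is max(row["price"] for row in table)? 396.15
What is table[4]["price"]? 306.14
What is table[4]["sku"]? "SKU-807"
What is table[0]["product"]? "Component"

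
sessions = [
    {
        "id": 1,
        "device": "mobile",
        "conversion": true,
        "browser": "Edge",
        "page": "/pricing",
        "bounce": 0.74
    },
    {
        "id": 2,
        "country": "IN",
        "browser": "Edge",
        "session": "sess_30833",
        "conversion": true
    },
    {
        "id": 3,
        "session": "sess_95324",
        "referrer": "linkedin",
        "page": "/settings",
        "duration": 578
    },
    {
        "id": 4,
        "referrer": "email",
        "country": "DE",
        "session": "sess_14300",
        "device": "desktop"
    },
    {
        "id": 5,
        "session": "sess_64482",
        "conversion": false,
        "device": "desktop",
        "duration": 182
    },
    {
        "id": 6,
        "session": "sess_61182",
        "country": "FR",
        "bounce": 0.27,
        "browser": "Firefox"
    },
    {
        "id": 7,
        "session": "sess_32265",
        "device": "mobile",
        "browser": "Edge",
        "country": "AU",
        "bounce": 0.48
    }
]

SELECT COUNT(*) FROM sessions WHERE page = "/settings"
1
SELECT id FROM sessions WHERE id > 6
[7]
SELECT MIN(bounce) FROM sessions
0.27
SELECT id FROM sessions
[1, 2, 3, 4, 5, 6, 7]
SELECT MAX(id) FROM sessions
7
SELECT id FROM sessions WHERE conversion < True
[5]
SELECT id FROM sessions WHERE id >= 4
[4, 5, 6, 7]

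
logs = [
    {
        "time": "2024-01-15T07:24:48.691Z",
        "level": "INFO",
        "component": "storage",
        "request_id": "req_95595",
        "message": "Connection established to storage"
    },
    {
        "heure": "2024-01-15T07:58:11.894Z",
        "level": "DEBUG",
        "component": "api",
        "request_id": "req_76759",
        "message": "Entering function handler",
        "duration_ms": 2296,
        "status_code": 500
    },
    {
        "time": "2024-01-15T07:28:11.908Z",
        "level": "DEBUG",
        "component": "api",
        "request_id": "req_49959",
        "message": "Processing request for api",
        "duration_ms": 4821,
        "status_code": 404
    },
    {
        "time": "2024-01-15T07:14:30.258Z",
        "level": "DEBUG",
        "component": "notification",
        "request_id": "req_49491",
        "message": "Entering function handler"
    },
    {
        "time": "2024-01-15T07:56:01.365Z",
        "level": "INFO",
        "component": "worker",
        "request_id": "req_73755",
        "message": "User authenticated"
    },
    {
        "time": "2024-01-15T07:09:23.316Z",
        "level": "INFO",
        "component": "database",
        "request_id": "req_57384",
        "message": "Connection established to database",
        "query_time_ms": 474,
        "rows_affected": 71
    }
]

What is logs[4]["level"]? "INFO"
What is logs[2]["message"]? "Processing request for api"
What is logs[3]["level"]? "DEBUG"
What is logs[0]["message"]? "Connection established to storage"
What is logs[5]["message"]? "Connection established to database"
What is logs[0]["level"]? "INFO"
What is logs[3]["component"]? "notification"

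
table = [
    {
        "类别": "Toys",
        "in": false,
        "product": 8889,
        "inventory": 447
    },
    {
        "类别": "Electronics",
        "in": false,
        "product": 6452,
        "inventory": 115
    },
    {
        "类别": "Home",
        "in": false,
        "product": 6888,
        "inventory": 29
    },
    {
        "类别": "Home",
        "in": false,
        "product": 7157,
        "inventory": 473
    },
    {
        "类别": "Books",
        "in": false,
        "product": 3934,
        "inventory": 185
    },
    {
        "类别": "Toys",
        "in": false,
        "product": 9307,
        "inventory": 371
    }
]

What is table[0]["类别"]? "Toys"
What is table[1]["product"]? 6452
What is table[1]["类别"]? "Electronics"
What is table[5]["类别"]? "Toys"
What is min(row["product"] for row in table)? 3934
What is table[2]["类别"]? "Home"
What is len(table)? 6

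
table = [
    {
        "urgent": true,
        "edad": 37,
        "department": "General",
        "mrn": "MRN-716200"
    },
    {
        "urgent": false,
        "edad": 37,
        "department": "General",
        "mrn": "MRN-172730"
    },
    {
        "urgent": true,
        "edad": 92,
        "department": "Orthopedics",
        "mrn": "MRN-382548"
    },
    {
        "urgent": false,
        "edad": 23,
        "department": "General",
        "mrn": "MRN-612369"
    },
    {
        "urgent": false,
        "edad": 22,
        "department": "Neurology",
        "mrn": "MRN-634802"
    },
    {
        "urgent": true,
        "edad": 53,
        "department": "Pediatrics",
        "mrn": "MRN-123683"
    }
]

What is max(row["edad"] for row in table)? 92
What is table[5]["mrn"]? "MRN-123683"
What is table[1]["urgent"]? False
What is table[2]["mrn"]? "MRN-382548"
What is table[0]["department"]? "General"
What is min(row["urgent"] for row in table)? False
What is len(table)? 6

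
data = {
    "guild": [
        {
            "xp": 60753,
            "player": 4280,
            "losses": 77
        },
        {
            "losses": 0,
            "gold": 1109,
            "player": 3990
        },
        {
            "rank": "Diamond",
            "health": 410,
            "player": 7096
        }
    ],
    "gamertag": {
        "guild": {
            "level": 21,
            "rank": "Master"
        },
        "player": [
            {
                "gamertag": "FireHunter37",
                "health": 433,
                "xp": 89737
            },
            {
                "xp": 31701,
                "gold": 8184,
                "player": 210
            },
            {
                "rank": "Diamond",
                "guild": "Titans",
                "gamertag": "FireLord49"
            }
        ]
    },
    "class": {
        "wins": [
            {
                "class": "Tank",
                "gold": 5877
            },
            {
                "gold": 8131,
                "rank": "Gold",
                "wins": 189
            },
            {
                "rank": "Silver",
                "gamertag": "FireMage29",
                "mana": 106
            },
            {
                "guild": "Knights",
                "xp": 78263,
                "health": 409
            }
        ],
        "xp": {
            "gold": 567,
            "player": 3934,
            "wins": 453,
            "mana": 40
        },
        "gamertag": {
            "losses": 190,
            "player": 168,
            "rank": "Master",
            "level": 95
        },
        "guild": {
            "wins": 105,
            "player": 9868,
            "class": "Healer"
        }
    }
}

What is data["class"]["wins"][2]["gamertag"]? "FireMage29"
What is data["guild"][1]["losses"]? 0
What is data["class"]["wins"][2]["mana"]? 106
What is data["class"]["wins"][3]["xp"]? 78263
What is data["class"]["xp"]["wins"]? 453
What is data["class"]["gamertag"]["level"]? 95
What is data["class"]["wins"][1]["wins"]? 189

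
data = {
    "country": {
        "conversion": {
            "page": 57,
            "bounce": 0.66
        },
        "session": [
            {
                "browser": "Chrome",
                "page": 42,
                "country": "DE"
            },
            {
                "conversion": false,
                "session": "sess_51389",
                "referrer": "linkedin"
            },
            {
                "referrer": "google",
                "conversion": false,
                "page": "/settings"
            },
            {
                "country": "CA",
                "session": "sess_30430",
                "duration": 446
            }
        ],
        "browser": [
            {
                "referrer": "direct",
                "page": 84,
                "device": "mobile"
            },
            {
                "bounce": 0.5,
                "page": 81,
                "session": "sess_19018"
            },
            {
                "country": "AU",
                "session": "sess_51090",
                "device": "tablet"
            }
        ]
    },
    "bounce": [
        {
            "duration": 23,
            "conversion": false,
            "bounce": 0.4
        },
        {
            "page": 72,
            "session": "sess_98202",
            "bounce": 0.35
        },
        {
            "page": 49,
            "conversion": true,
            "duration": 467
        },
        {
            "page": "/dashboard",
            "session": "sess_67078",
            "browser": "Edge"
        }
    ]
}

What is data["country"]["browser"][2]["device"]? "tablet"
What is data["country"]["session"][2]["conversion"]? False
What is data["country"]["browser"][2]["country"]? "AU"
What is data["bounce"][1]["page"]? 72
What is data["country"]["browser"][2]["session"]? "sess_51090"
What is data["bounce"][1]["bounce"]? 0.35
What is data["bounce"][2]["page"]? 49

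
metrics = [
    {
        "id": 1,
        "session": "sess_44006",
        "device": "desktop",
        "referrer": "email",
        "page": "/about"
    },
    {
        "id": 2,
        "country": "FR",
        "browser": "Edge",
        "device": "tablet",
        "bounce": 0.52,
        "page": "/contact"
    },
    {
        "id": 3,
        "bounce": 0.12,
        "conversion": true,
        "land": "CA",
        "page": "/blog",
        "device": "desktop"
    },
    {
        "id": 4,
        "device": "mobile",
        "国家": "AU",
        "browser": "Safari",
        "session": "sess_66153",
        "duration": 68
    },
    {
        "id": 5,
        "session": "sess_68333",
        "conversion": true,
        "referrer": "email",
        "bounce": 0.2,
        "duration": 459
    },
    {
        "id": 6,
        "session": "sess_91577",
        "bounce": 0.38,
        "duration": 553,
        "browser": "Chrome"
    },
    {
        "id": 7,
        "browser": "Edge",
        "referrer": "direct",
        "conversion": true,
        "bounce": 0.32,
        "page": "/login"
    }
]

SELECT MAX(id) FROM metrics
7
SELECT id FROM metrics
[1, 2, 3, 4, 5, 6, 7]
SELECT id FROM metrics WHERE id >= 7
[7]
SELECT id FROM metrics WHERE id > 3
[4, 5, 6, 7]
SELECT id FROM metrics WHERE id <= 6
[1, 2, 3, 4, 5, 6]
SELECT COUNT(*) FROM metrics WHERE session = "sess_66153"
1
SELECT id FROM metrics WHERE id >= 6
[6, 7]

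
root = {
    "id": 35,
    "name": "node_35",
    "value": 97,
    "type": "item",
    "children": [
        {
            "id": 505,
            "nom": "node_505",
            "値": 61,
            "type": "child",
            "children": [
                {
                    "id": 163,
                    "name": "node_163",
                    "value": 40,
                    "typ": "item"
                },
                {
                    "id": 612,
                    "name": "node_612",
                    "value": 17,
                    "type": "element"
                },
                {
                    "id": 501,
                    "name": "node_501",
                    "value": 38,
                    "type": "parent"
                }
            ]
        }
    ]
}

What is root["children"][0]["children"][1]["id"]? 612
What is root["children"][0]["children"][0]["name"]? "node_163"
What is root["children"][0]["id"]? 505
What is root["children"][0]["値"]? 61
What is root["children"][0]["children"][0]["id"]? 163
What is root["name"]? "node_35"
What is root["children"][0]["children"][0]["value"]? 40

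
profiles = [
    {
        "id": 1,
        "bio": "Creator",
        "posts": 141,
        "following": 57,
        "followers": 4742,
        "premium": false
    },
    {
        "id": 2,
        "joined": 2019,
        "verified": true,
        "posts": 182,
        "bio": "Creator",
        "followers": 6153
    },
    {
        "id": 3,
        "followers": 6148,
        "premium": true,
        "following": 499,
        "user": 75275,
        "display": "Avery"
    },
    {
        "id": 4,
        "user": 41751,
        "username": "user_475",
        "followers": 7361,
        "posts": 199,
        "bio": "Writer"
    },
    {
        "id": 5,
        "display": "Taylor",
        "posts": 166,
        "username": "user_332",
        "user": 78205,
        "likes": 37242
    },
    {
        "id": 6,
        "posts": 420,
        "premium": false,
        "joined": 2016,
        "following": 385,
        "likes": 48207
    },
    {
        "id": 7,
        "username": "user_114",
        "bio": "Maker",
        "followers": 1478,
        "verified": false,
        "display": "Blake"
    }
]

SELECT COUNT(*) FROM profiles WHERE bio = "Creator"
2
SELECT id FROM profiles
[1, 2, 3, 4, 5, 6, 7]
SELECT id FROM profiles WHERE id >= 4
[4, 5, 6, 7]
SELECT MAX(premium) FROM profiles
True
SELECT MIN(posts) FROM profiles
141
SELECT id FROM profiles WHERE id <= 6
[1, 2, 3, 4, 5, 6]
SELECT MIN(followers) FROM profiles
1478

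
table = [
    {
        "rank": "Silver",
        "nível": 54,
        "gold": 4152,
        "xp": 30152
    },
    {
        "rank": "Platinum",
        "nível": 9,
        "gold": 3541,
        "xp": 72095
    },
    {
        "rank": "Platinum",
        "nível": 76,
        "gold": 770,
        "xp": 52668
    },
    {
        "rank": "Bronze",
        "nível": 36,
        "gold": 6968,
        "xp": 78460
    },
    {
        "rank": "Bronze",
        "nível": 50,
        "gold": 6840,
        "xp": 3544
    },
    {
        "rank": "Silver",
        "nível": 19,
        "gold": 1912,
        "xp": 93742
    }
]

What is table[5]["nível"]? 19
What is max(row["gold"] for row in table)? 6968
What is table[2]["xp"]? 52668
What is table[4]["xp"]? 3544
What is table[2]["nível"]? 76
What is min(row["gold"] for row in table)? 770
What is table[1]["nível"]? 9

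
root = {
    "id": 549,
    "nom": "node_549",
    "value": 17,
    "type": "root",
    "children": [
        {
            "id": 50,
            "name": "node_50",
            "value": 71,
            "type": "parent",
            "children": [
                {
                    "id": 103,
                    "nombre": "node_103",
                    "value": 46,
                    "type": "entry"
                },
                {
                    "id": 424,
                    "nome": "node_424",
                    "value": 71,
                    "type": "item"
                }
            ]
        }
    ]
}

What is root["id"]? 549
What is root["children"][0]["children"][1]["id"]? 424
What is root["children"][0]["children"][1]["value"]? 71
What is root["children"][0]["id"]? 50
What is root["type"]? "root"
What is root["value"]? 17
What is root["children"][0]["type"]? "parent"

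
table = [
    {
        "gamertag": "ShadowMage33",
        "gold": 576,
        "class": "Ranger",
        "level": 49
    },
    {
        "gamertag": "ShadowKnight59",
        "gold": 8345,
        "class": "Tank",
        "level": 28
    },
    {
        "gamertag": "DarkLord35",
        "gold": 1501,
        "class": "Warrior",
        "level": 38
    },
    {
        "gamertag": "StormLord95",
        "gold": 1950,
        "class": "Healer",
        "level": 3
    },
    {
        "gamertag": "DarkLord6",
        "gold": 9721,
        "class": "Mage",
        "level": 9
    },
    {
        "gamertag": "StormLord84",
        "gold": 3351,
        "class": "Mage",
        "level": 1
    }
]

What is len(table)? 6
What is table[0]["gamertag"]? "ShadowMage33"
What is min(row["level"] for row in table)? 1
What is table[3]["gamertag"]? "StormLord95"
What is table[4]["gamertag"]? "DarkLord6"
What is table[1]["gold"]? 8345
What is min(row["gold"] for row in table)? 576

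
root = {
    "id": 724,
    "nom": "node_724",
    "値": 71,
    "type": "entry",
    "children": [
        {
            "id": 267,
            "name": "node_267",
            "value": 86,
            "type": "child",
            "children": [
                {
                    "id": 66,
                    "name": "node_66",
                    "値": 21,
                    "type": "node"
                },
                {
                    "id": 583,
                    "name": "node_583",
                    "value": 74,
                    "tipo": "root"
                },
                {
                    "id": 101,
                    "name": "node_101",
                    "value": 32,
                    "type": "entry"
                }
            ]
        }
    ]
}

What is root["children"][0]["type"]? "child"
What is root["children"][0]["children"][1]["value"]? 74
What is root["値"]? 71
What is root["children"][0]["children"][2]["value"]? 32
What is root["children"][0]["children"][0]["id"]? 66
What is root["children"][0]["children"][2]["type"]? "entry"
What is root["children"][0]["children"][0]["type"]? "node"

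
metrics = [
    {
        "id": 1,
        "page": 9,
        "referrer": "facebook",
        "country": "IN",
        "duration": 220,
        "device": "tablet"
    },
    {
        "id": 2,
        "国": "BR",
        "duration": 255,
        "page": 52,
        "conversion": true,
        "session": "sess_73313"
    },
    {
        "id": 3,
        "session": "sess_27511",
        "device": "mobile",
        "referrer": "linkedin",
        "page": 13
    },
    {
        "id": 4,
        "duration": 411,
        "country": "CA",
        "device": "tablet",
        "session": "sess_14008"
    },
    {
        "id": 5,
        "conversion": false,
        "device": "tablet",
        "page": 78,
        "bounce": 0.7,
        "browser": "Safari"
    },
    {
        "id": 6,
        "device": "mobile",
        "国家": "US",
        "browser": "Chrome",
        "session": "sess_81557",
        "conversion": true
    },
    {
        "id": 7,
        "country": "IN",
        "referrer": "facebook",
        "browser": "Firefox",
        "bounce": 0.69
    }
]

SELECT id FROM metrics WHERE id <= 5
[1, 2, 3, 4, 5]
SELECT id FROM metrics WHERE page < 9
[]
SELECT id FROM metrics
[1, 2, 3, 4, 5, 6, 7]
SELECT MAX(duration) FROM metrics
411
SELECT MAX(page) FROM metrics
78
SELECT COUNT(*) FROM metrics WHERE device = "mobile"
2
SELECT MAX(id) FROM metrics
7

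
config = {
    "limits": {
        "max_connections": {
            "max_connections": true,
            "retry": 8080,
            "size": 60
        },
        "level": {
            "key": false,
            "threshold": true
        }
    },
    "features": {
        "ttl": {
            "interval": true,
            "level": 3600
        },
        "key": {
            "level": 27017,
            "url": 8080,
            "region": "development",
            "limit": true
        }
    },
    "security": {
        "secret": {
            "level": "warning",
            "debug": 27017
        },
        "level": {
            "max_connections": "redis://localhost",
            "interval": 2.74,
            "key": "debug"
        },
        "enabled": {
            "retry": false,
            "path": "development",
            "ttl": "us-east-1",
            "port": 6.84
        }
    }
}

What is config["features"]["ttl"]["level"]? 3600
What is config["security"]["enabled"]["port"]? 6.84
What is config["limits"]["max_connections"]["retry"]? 8080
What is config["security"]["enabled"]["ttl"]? "us-east-1"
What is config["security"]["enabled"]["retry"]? False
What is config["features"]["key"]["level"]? 27017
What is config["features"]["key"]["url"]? 8080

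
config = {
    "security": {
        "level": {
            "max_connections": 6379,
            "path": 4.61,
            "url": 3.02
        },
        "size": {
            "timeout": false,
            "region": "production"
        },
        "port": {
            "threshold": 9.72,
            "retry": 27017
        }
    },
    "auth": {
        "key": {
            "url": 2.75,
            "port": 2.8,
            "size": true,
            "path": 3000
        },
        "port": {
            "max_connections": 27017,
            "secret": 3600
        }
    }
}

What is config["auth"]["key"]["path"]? 3000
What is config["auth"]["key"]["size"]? True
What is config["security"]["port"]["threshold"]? 9.72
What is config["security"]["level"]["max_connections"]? 6379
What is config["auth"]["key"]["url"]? 2.75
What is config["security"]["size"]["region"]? "production"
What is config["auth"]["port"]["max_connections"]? 27017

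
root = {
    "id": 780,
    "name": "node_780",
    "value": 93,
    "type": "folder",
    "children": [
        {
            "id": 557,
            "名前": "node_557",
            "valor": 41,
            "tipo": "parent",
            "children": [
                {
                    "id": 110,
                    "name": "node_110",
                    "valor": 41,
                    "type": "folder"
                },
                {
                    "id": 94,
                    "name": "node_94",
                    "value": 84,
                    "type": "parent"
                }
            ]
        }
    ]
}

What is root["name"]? "node_780"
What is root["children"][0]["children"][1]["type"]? "parent"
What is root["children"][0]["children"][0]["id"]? 110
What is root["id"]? 780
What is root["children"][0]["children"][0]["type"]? "folder"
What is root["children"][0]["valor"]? 41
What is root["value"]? 93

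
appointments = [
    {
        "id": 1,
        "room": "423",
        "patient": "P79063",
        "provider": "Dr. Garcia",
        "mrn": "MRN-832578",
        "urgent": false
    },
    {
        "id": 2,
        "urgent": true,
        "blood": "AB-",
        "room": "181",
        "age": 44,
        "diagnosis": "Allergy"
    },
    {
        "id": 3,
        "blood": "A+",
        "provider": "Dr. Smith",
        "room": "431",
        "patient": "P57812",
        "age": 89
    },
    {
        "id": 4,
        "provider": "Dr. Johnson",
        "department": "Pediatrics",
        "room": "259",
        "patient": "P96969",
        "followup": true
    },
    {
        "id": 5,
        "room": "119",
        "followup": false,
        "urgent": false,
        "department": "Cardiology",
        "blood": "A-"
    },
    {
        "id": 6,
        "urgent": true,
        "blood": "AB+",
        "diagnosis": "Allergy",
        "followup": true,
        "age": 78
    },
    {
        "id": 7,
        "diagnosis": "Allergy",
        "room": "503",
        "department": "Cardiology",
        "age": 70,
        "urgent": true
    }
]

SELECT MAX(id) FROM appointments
7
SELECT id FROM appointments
[1, 2, 3, 4, 5, 6, 7]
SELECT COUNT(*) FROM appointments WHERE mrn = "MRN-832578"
1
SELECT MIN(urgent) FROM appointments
False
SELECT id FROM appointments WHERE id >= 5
[5, 6, 7]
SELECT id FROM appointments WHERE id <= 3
[1, 2, 3]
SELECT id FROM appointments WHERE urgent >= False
[1, 2, 5, 6, 7]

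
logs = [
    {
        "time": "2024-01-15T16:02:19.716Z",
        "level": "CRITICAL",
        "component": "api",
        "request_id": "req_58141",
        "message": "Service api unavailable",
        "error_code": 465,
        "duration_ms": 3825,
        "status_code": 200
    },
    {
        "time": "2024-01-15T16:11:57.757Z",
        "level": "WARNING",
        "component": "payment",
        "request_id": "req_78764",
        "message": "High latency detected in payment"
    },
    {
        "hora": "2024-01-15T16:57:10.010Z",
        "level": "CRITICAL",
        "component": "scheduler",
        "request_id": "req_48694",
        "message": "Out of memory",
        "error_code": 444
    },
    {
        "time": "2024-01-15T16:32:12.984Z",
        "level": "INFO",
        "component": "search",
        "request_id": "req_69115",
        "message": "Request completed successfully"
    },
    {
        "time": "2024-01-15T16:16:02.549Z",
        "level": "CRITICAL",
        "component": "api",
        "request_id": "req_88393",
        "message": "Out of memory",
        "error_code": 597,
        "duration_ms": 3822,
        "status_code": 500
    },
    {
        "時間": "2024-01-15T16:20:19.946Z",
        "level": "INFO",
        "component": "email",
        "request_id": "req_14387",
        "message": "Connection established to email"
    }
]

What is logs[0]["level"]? "CRITICAL"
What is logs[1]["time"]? "2024-01-15T16:11:57.757Z"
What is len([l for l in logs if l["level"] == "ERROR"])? 0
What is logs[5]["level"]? "INFO"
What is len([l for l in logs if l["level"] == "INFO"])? 2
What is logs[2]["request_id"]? "req_48694"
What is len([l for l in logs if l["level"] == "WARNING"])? 1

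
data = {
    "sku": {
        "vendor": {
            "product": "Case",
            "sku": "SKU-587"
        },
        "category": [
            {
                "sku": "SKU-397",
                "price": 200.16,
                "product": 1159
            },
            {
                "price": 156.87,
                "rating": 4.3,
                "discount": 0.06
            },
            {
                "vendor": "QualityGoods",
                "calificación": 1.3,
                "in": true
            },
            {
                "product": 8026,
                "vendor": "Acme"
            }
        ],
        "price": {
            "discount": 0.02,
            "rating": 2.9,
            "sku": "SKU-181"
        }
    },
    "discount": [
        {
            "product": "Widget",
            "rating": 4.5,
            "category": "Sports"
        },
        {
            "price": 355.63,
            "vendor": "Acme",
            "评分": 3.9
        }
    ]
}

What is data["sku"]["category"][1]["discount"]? 0.06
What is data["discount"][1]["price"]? 355.63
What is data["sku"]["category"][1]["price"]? 156.87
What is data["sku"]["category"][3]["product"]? 8026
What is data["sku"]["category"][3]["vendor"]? "Acme"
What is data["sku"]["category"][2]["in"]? True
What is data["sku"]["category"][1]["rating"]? 4.3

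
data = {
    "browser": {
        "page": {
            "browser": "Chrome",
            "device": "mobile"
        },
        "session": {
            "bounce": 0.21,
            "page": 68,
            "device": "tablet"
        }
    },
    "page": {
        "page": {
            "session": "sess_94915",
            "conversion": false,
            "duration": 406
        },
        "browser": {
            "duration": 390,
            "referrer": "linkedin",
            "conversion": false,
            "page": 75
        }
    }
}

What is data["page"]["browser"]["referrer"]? "linkedin"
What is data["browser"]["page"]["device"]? "mobile"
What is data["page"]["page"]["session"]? "sess_94915"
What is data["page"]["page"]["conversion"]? False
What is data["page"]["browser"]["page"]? 75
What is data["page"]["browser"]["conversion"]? False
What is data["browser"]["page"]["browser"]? "Chrome"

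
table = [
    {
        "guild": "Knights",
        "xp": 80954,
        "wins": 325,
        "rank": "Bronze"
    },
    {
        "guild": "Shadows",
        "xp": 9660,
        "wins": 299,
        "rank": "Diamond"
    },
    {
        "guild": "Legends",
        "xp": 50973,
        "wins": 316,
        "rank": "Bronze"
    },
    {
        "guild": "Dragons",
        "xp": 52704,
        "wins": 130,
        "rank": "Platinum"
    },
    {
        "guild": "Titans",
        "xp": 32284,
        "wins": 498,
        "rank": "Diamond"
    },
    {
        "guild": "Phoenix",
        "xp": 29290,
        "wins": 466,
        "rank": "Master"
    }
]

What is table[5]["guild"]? "Phoenix"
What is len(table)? 6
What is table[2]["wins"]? 316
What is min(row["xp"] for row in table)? 9660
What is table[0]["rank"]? "Bronze"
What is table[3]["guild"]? "Dragons"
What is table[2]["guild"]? "Legends"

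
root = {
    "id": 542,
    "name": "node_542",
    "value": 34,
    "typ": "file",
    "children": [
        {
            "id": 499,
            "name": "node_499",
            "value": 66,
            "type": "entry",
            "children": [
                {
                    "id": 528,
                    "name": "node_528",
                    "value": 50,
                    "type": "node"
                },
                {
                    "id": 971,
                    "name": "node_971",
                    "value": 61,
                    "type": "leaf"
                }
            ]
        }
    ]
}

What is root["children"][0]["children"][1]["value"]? 61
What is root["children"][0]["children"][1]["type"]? "leaf"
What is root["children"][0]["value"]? 66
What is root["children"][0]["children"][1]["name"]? "node_971"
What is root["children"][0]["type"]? "entry"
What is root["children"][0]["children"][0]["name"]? "node_528"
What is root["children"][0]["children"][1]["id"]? 971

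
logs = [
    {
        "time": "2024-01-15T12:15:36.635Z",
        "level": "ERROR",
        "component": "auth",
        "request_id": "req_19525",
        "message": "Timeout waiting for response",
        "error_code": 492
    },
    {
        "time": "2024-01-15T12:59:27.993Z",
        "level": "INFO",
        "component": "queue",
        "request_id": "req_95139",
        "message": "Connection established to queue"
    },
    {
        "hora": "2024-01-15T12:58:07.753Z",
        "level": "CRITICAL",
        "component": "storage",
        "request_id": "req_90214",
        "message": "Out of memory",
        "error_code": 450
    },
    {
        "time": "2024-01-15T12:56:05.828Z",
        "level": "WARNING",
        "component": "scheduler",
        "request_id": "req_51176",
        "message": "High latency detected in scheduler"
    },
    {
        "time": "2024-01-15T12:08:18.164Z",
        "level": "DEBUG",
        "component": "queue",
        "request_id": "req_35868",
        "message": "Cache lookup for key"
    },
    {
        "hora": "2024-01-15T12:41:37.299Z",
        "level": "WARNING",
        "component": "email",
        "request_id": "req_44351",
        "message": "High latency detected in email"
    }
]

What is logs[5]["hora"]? "2024-01-15T12:41:37.299Z"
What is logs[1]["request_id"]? "req_95139"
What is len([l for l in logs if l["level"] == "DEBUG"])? 1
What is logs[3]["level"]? "WARNING"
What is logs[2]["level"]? "CRITICAL"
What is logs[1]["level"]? "INFO"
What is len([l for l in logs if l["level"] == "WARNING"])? 2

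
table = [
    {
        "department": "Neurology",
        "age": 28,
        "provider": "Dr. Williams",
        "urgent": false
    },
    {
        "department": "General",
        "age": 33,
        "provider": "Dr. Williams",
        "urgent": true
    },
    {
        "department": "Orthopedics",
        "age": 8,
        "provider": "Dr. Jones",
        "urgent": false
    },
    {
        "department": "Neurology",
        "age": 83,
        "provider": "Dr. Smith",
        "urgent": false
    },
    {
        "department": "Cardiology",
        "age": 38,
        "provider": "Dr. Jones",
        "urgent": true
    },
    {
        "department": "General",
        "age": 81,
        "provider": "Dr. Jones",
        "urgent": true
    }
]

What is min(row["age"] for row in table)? 8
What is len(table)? 6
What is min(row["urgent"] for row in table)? False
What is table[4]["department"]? "Cardiology"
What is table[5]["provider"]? "Dr. Jones"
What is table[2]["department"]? "Orthopedics"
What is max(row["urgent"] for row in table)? True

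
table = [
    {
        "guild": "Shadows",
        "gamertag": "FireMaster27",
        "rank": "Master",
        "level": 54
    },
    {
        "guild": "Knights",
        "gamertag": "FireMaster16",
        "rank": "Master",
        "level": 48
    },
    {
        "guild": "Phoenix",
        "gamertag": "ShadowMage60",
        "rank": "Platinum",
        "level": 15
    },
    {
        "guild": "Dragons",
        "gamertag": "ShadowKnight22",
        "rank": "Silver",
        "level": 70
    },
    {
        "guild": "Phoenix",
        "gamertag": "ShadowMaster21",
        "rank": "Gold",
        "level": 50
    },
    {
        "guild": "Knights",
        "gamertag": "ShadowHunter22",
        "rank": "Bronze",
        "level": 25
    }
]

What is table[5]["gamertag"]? "ShadowHunter22"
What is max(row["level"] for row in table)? 70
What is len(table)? 6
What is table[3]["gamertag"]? "ShadowKnight22"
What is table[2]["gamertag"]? "ShadowMage60"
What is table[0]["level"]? 54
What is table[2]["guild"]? "Phoenix"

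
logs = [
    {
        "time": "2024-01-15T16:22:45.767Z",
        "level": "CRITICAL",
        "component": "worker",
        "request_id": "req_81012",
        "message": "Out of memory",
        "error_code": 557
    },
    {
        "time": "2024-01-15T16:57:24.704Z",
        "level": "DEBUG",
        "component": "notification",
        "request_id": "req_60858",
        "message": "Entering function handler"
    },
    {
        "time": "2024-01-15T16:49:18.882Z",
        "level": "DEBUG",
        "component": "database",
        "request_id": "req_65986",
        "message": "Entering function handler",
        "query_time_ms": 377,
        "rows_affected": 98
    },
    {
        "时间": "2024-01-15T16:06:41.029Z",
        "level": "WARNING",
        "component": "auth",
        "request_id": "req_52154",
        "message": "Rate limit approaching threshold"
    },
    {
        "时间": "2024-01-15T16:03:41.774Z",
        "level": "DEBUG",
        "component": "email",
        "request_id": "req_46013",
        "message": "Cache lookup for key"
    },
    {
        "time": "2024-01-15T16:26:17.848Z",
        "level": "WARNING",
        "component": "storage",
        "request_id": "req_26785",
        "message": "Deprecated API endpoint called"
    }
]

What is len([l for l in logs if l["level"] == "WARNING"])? 2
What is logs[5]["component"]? "storage"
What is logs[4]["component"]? "email"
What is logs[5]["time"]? "2024-01-15T16:26:17.848Z"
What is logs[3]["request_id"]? "req_52154"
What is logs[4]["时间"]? "2024-01-15T16:03:41.774Z"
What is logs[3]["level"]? "WARNING"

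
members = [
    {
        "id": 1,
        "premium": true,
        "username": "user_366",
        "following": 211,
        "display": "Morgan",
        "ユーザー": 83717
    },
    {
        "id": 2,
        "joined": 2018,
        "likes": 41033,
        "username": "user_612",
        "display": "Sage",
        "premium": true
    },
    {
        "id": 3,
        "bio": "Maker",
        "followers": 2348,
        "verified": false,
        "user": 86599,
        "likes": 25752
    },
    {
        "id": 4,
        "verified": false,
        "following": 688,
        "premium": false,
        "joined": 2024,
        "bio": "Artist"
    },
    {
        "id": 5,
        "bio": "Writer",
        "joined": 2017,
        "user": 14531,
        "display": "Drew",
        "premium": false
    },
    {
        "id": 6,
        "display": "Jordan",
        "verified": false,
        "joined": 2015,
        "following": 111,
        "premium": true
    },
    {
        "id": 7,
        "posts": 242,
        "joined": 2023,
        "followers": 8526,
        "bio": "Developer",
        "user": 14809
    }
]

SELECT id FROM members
[1, 2, 3, 4, 5, 6, 7]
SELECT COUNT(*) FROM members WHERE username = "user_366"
1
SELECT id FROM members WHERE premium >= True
[1, 2, 6]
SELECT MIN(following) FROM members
111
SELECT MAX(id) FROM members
7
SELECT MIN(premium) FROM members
False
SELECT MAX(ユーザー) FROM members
83717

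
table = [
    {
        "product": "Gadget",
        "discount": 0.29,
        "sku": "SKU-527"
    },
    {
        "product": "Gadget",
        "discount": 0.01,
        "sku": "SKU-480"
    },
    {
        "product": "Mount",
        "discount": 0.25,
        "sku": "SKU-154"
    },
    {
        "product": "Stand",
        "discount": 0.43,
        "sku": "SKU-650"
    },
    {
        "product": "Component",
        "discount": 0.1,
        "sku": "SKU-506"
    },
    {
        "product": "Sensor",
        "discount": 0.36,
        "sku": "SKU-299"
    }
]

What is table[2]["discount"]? 0.25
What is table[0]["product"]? "Gadget"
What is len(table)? 6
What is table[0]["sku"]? "SKU-527"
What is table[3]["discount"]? 0.43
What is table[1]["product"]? "Gadget"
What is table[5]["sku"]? "SKU-299"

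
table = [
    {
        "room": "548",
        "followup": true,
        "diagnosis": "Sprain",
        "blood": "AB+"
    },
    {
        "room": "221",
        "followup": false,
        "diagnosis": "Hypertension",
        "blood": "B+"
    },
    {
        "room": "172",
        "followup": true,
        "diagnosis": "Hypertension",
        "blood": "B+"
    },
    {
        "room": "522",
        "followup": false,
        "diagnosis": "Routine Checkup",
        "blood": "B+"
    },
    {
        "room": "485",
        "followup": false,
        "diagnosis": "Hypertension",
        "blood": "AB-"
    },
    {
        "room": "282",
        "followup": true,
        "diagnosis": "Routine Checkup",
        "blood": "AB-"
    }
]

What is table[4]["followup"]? False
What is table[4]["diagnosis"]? "Hypertension"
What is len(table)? 6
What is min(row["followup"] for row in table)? False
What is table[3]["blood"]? "B+"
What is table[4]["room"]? "485"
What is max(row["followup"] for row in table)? True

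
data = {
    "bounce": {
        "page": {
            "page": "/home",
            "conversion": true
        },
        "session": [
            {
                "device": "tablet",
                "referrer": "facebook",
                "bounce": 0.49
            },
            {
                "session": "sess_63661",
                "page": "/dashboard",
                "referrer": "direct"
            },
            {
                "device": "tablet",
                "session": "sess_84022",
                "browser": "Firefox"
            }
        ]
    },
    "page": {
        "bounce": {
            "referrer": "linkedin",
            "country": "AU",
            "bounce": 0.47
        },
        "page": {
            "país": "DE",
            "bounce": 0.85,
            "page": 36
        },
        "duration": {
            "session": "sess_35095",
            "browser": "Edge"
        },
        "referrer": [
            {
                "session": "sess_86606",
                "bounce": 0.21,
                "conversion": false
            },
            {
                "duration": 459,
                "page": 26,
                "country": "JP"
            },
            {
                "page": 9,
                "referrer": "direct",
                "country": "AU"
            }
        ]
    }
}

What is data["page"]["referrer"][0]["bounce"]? 0.21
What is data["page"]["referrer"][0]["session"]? "sess_86606"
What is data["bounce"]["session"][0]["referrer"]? "facebook"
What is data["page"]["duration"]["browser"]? "Edge"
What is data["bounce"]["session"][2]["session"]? "sess_84022"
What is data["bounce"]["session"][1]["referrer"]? "direct"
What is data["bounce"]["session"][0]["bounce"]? 0.49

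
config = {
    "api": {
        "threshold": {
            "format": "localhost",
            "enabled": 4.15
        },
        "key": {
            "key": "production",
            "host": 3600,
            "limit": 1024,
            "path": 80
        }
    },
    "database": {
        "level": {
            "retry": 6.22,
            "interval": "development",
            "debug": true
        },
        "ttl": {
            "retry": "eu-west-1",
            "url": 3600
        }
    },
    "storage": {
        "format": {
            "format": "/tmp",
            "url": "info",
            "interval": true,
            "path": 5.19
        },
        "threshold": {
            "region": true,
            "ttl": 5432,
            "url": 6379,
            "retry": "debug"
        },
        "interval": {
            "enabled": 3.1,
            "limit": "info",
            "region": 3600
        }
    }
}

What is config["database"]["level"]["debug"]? True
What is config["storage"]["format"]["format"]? "/tmp"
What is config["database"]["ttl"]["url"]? 3600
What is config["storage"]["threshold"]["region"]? True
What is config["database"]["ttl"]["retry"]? "eu-west-1"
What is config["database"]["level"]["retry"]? 6.22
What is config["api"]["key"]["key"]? "production"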